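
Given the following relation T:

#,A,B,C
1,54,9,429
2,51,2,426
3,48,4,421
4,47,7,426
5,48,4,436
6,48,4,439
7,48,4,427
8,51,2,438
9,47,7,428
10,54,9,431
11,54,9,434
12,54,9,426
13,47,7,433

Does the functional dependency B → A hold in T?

B=9: rows 1, 10, 11, 12 → A = 54, 54, 54, 54 ✓
B=2: rows 2, 8 → A = 51, 51 ✓
B=4: rows 3, 5, 6, 7 → A = 48, 48, 48, 48 ✓
B=7: rows 4, 9, 13 → A = 47, 47, 47 ✓
Every B value is associated with a single A value, so B → A holds.

Yes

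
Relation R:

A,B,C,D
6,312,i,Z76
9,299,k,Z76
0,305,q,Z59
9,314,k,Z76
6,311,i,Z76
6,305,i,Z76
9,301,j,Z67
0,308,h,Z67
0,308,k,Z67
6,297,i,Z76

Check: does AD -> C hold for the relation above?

(A=6, D=Z76): 4 rows → C = i, i, i, i ✓
(A=9, D=Z76): 2 rows → C = k, k ✓
(A=0, D=Z59): 1 row → C = q ✓
(A=9, D=Z67): 1 row → C = j ✓
(A=0, D=Z67): 2 rows → C takes values {h, k} — violation
Two rows agree on AD but differ on C, so AD -> C does not hold.

No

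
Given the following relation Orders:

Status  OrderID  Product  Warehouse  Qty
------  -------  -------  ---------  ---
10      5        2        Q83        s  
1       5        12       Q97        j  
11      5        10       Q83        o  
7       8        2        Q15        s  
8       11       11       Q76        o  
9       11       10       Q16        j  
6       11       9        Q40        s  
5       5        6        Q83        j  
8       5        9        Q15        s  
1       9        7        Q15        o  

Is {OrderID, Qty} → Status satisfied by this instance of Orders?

No

(OrderID=5, Qty=s): 2 rows → Status takes values {10, 8} — violation
(OrderID=5, Qty=j): 2 rows → Status takes values {1, 5} — violation
(OrderID=5, Qty=o): 1 row → Status = 11 ✓
(OrderID=8, Qty=s): 1 row → Status = 7 ✓
(OrderID=11, Qty=o): 1 row → Status = 8 ✓
(OrderID=11, Qty=j): 1 row → Status = 9 ✓
(OrderID=11, Qty=s): 1 row → Status = 6 ✓
(OrderID=9, Qty=o): 1 row → Status = 1 ✓
Two rows agree on {OrderID, Qty} but differ on Status, so {OrderID, Qty} → Status does not hold.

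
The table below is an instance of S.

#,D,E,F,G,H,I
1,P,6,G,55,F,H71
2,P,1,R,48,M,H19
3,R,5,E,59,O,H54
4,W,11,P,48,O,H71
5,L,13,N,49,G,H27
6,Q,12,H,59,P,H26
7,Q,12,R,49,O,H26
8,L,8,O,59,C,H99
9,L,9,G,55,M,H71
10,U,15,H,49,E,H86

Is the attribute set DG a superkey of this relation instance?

Yes

All 10 rows have distinct DG values, so DG → (all attributes) holds and DG is a superkey.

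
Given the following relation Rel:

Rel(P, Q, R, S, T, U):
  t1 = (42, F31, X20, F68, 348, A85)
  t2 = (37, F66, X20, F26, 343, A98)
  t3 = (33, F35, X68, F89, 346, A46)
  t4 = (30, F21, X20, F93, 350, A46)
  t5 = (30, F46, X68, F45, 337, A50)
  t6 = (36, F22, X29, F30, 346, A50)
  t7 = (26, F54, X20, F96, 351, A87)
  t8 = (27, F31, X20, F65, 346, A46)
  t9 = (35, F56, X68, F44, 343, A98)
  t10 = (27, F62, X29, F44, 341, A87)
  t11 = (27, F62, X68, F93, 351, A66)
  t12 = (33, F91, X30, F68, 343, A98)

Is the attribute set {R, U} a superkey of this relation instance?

No

Rows 4 and 8 have the same {R, U} value (R=X20, U=A46) but are distinct tuples, so {R, U} does not determine every attribute — not a superkey.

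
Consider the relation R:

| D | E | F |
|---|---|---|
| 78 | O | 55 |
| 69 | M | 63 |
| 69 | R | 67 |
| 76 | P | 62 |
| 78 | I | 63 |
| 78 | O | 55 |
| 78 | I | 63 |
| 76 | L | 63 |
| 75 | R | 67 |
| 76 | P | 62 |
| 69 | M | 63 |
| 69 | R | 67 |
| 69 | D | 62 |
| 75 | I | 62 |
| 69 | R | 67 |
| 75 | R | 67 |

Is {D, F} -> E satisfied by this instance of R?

(D=78, F=55): 2 rows → E = O, O ✓
(D=69, F=63): 2 rows → E = M, M ✓
(D=69, F=67): 3 rows → E = R, R, R ✓
(D=76, F=62): 2 rows → E = P, P ✓
(D=78, F=63): 2 rows → E = I, I ✓
(D=76, F=63): 1 row → E = L ✓
(D=75, F=67): 2 rows → E = R, R ✓
(D=69, F=62): 1 row → E = D ✓
(D=75, F=62): 1 row → E = I ✓
Every {D, F} value is associated with a single E value, so {D, F} -> E holds.

Yes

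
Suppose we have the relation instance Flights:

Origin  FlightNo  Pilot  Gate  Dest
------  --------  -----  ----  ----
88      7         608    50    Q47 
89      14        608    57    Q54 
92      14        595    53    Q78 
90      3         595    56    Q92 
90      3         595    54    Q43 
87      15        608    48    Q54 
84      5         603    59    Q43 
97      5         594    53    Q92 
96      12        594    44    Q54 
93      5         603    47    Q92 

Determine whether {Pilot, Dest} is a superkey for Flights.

Two distinct rows share (Pilot=608, Dest=Q54), so {Pilot, Dest} does not determine every attribute — not a superkey.

No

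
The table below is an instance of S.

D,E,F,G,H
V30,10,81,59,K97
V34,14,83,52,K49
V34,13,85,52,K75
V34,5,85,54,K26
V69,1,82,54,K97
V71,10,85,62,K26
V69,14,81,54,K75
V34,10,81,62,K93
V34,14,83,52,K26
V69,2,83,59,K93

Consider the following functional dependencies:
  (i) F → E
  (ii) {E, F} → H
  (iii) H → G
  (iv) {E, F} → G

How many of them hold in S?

(i) F → E: F=81: 3 rows → E takes values {10, 14} — violation; F=83: 3 rows → E takes values {14, 2} — violation; F=85: 3 rows → E takes values {13, 5, 10} — violation — fails.
(ii) {E, F} → H: (E=10, F=81): 2 rows → H takes values {K97, K93} — violation; (E=14, F=83): 2 rows → H takes values {K49, K26} — violation — fails.
(iii) H → G: H=K97: 2 rows → G takes values {59, 54} — violation; H=K75: 2 rows → G takes values {52, 54} — violation; H=K26: 3 rows → G takes values {54, 62, 52} — violation; H=K93: 2 rows → G takes values {62, 59} — violation — fails.
(iv) {E, F} → G: (E=10, F=81): 2 rows → G takes values {59, 62} — violation — fails.
None of the 4 dependencies hold.

0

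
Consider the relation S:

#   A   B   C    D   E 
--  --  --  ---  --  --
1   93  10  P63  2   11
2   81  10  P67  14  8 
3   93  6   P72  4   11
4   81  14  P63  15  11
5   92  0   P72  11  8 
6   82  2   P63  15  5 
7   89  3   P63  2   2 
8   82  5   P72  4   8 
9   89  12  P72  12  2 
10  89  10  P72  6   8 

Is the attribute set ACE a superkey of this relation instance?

Yes

All 10 rows have distinct ACE values, so ACE → (all attributes) holds and ACE is a superkey.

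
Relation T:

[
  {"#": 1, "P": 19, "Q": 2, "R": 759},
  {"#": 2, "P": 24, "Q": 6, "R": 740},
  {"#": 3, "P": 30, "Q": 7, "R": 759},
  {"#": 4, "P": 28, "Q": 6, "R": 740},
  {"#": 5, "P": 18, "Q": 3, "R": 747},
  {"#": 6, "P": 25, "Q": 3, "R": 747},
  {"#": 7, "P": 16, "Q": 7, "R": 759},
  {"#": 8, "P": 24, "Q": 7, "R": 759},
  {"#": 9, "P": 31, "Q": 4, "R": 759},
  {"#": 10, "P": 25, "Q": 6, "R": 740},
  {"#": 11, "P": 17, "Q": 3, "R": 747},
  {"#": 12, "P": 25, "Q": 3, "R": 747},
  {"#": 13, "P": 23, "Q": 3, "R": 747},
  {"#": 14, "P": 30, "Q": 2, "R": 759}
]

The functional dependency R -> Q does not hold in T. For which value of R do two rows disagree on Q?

R=759: rows 1, 3, 7, 8, 9, 14 → Q takes values {2, 7, 4} — violation
R=740: rows 2, 4, 10 → Q = 6, 6, 6 ✓
R=747: rows 5, 6, 11, 12, 13 → Q = 3, 3, 3, 3, 3 ✓
The only R value with inconsistent Q is R=759.

759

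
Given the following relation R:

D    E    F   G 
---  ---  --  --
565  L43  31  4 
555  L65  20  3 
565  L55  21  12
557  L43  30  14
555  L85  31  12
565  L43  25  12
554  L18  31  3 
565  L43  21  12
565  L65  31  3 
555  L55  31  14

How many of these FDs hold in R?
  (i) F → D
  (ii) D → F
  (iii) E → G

0

(i) F → D: F=31: 5 rows → D takes values {565, 555, 554} — violation — fails.
(ii) D → F: D=565: 5 rows → F takes values {31, 21, 25} — violation; D=555: 3 rows → F takes values {20, 31} — violation — fails.
(iii) E → G: E=L43: 4 rows → G takes values {4, 14, 12} — violation; E=L55: 2 rows → G takes values {12, 14} — violation — fails.
None of the 3 dependencies hold.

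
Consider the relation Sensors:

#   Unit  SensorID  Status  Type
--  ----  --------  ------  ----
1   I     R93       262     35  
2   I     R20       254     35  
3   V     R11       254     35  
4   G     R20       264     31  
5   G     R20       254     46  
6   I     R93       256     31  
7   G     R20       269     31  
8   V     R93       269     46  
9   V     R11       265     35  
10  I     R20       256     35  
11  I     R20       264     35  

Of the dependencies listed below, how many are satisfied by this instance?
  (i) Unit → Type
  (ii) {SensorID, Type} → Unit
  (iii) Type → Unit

1

(i) Unit → Type: Unit=I: rows 1, 2, 6, 10, 11 → Type takes values {35, 31} — violation; Unit=V: rows 3, 8, 9 → Type takes values {35, 46} — violation; Unit=G: rows 4, 5, 7 → Type takes values {31, 46} — violation — fails.
(ii) {SensorID, Type} → Unit: every LHS value maps to a single RHS value — holds.
(iii) Type → Unit: Type=35: rows 1, 2, 3, 9, 10, 11 → Unit takes values {I, V} — violation; Type=31: rows 4, 6, 7 → Unit takes values {G, I} — violation; Type=46: rows 5, 8 → Unit takes values {G, V} — violation — fails.
1 of the 3 dependencies holds.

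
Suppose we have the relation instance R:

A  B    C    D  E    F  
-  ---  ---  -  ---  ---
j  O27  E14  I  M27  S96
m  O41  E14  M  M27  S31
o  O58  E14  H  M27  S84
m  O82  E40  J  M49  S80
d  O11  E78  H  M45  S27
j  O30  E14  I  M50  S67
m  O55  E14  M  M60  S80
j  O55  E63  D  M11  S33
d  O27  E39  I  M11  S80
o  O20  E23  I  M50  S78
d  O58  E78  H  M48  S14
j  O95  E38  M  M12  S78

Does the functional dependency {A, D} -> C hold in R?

(A=j, D=I): 2 rows → C = E14, E14 ✓
(A=m, D=M): 2 rows → C = E14, E14 ✓
(A=o, D=H): 1 row → C = E14 ✓
(A=m, D=J): 1 row → C = E40 ✓
(A=d, D=H): 2 rows → C = E78, E78 ✓
(A=j, D=D): 1 row → C = E63 ✓
(A=d, D=I): 1 row → C = E39 ✓
(A=o, D=I): 1 row → C = E23 ✓
(A=j, D=M): 1 row → C = E38 ✓
Every {A, D} value is associated with a single C value, so {A, D} -> C holds.

Yes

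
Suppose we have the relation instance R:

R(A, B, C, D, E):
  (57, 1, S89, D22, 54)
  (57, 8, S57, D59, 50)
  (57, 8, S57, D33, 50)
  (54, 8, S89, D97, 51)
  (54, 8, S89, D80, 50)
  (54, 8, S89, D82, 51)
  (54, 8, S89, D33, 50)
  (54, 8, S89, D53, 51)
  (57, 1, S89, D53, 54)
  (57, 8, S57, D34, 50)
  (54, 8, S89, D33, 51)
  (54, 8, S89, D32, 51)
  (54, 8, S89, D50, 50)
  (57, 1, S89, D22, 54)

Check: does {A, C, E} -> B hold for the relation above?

Yes

(A=57, C=S89, E=54): 3 rows → B = 1, 1, 1 ✓
(A=57, C=S57, E=50): 3 rows → B = 8, 8, 8 ✓
(A=54, C=S89, E=51): 5 rows → B = 8, 8, 8, 8, 8 ✓
(A=54, C=S89, E=50): 3 rows → B = 8, 8, 8 ✓
Every {A, C, E} value is associated with a single B value, so {A, C, E} -> B holds.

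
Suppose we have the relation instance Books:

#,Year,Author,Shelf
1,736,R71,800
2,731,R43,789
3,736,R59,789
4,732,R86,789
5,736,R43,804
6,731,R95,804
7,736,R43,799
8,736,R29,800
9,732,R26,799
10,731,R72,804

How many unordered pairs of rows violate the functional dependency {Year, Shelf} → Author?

(Year=736, Shelf=800): violating pairs (1,8) — 1 pair.
(Year=731, Shelf=804): violating pairs (6,10) — 1 pair.

2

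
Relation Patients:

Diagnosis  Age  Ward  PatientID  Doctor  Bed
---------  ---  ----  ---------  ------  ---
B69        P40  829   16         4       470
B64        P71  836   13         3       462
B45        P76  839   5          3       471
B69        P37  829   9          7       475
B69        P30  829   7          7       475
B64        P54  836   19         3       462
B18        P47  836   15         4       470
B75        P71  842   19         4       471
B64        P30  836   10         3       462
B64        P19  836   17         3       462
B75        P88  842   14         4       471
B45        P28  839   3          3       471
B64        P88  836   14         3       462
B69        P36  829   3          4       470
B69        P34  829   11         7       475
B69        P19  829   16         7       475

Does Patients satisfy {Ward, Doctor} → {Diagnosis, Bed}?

Yes

(Ward=829, Doctor=4): 2 rows → {Diagnosis,Bed} = (B69, 470), (B69, 470) ✓
(Ward=836, Doctor=3): 5 rows → {Diagnosis,Bed} = (B64, 462), (B64, 462), (B64, 462), (B64, 462), (B64, 462) ✓
(Ward=839, Doctor=3): 2 rows → {Diagnosis,Bed} = (B45, 471), (B45, 471) ✓
(Ward=829, Doctor=7): 4 rows → {Diagnosis,Bed} = (B69, 475), (B69, 475), (B69, 475), (B69, 475) ✓
(Ward=836, Doctor=4): 1 row → {Diagnosis,Bed} = (B18, 470) ✓
(Ward=842, Doctor=4): 2 rows → {Diagnosis,Bed} = (B75, 471), (B75, 471) ✓
Every {Ward, Doctor} value is associated with a single {Diagnosis, Bed} value, so {Ward, Doctor} → {Diagnosis, Bed} holds.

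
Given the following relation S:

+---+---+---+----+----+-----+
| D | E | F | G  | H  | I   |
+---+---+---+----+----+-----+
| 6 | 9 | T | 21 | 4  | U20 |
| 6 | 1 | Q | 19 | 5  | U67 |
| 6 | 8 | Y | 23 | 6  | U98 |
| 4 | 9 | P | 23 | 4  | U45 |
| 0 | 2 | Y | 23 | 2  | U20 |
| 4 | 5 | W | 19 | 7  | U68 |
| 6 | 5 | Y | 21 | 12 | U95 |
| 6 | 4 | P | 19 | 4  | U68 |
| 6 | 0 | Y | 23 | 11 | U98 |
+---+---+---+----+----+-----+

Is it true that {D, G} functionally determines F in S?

No

(D=6, G=21): 2 rows → F takes values {T, Y} — violation
(D=6, G=19): 2 rows → F takes values {Q, P} — violation
(D=6, G=23): 2 rows → F = Y, Y ✓
(D=4, G=23): 1 row → F = P ✓
(D=0, G=23): 1 row → F = Y ✓
(D=4, G=19): 1 row → F = W ✓
Two rows agree on {D, G} but differ on F, so {D, G} → F does not hold.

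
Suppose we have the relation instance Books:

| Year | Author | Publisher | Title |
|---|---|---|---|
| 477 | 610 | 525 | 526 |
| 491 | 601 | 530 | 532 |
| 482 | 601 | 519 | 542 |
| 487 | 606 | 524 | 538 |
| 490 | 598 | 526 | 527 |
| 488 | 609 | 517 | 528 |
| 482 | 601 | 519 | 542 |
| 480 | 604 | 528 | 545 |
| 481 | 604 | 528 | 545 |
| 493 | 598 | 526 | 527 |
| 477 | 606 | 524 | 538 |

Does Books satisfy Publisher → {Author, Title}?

Yes

Publisher=525: 1 row → {Author,Title} = (610, 526) ✓
Publisher=530: 1 row → {Author,Title} = (601, 532) ✓
Publisher=519: 2 rows → {Author,Title} = (601, 542), (601, 542) ✓
Publisher=524: 2 rows → {Author,Title} = (606, 538), (606, 538) ✓
Publisher=526: 2 rows → {Author,Title} = (598, 527), (598, 527) ✓
Publisher=517: 1 row → {Author,Title} = (609, 528) ✓
Publisher=528: 2 rows → {Author,Title} = (604, 545), (604, 545) ✓
Every Publisher value is associated with a single {Author, Title} value, so Publisher → {Author, Title} holds.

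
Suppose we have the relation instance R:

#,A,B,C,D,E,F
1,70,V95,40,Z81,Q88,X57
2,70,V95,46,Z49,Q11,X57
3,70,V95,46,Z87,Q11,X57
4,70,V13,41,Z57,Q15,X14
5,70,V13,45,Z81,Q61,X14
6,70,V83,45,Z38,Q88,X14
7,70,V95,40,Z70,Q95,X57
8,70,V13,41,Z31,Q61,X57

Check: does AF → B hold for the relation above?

No

(A=70, F=X57): rows 1, 2, 3, 7, 8 → B takes values {V95, V13} — violation
(A=70, F=X14): rows 4, 5, 6 → B takes values {V13, V83} — violation
Two rows agree on AF but differ on B, so AF → B does not hold.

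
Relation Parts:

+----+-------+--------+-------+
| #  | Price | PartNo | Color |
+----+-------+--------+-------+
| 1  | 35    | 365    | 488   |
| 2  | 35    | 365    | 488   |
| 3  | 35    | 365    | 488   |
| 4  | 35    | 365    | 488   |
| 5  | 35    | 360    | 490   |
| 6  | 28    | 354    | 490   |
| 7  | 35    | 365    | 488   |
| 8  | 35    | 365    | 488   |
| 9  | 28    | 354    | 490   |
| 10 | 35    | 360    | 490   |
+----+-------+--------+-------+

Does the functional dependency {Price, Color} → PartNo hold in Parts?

(Price=35, Color=488): rows 1, 2, 3, 4, 7, 8 → PartNo = 365, 365, 365, 365, 365, 365 ✓
(Price=35, Color=490): rows 5, 10 → PartNo = 360, 360 ✓
(Price=28, Color=490): rows 6, 9 → PartNo = 354, 354 ✓
Every {Price, Color} value is associated with a single PartNo value, so {Price, Color} → PartNo holds.

Yes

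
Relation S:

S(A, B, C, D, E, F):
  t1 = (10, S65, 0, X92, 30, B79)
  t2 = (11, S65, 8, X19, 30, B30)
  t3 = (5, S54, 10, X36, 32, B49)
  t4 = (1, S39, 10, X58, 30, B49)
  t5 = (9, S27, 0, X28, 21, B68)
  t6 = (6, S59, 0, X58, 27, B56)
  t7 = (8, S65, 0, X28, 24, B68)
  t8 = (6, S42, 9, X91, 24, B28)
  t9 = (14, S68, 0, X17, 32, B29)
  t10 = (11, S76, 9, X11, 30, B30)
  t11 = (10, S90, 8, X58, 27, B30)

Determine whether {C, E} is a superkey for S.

All 11 rows have distinct {C, E} values, so {C, E} → (all attributes) holds and {C, E} is a superkey.

Yes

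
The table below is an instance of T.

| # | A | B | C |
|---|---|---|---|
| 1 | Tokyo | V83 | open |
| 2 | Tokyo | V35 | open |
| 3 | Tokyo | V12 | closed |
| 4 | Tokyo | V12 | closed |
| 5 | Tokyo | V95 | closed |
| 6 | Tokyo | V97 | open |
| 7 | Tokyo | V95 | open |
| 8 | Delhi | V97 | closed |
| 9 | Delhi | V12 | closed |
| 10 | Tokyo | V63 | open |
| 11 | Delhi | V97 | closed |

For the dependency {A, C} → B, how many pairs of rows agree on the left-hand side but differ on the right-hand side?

(A=Tokyo, C=open): violating pairs (1,2), (1,6), (1,7), (1,10), (2,6), (2,7), (2,10), (6,7), (6,10), (7,10) — 10 pairs.
(A=Tokyo, C=closed): violating pairs (3,5), (4,5) — 2 pairs.
(A=Delhi, C=closed): violating pairs (8,9), (9,11) — 2 pairs.

14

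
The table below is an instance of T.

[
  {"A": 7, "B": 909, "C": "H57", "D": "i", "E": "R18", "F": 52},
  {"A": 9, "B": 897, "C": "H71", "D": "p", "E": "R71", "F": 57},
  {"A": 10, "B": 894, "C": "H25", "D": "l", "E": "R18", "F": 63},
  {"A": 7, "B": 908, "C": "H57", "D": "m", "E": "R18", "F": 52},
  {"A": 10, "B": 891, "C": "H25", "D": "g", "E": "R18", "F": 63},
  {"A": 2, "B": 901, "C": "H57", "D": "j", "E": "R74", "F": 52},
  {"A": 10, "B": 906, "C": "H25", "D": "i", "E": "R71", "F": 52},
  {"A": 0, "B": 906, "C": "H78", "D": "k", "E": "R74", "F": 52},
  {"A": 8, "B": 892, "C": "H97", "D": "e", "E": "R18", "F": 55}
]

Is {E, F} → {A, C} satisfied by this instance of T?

No

(E=R18, F=52): 2 rows → {A,C} = (7, H57), (7, H57) ✓
(E=R71, F=57): 1 row → {A,C} = (9, H71) ✓
(E=R18, F=63): 2 rows → {A,C} = (10, H25), (10, H25) ✓
(E=R74, F=52): 2 rows → {A,C} takes values {(2, H57), (0, H78)} — violation
(E=R71, F=52): 1 row → {A,C} = (10, H25) ✓
(E=R18, F=55): 1 row → {A,C} = (8, H97) ✓
Two rows agree on {E, F} but differ on {A, C}, so {E, F} → {A, C} does not hold.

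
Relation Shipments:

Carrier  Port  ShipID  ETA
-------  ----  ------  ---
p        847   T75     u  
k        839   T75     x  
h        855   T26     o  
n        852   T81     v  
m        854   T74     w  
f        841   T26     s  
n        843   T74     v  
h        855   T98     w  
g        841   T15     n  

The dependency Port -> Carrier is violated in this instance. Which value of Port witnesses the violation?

841

Port=847: 1 row → Carrier = p ✓
Port=839: 1 row → Carrier = k ✓
Port=855: 2 rows → Carrier = h, h ✓
Port=852: 1 row → Carrier = n ✓
Port=854: 1 row → Carrier = m ✓
Port=841: 2 rows → Carrier takes values {f, g} — violation
Port=843: 1 row → Carrier = n ✓
The only Port value with inconsistent Carrier is Port=841.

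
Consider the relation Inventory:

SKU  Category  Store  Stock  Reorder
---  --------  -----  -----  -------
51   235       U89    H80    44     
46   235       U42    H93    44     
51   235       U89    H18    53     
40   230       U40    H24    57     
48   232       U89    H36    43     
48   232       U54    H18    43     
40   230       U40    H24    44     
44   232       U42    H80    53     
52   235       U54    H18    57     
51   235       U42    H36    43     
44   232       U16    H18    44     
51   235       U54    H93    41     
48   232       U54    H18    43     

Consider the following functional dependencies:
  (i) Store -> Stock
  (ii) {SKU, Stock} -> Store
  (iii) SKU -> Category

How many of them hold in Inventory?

(i) Store -> Stock: Store=U89: 3 rows → Stock takes values {H80, H18, H36} — violation; Store=U42: 3 rows → Stock takes values {H93, H80, H36} — violation; Store=U54: 4 rows → Stock takes values {H18, H93} — violation — fails.
(ii) {SKU, Stock} -> Store: every LHS value maps to a single RHS value — holds.
(iii) SKU -> Category: every LHS value maps to a single RHS value — holds.
2 of the 3 dependencies hold.

2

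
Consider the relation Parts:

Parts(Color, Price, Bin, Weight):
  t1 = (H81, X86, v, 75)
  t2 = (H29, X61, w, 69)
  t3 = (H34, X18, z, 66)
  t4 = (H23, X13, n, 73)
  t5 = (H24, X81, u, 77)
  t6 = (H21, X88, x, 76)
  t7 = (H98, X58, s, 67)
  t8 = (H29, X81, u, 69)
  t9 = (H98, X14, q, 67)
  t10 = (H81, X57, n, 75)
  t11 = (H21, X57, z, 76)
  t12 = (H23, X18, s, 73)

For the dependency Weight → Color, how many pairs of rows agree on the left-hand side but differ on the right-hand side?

0

Weight=75: all 2 rows agree on Color — 0 pairs.
Weight=69: all 2 rows agree on Color — 0 pairs.
Weight=73: all 2 rows agree on Color — 0 pairs.
Weight=76: all 2 rows agree on Color — 0 pairs.
Weight=67: all 2 rows agree on Color — 0 pairs.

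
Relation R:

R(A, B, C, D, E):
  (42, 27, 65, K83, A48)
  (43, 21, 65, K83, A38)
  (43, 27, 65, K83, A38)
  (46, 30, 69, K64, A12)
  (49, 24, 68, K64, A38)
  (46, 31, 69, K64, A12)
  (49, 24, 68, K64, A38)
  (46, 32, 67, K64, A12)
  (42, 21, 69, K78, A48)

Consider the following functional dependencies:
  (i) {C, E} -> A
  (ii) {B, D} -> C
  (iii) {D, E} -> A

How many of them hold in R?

3

(i) {C, E} -> A: every LHS value maps to a single RHS value — holds.
(ii) {B, D} -> C: every LHS value maps to a single RHS value — holds.
(iii) {D, E} -> A: every LHS value maps to a single RHS value — holds.
3 of the 3 dependencies hold.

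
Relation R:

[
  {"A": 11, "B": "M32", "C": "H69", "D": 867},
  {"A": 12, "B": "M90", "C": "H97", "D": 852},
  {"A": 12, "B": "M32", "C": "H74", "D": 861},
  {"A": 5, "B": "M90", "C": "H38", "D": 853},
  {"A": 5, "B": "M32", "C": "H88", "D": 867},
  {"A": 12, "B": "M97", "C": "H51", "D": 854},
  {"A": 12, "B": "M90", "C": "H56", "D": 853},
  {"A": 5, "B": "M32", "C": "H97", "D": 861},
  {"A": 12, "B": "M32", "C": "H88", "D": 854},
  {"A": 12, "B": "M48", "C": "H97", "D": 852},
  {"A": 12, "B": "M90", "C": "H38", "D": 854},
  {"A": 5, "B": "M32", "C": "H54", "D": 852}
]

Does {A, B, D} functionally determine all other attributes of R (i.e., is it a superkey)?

All 12 rows have distinct {A, B, D} values, so {A, B, D} → (all attributes) holds and {A, B, D} is a superkey.

Yes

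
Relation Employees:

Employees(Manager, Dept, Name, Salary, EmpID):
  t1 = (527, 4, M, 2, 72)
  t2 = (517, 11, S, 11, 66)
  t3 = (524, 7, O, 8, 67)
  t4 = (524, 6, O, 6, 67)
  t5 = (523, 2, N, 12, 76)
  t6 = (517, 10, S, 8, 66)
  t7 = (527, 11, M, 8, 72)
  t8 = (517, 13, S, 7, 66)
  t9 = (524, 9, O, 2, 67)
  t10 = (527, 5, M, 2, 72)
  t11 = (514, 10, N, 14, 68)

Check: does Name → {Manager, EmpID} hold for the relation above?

Name=M: rows 1, 7, 10 → {Manager,EmpID} = (527, 72), (527, 72), (527, 72) ✓
Name=S: rows 2, 6, 8 → {Manager,EmpID} = (517, 66), (517, 66), (517, 66) ✓
Name=O: rows 3, 4, 9 → {Manager,EmpID} = (524, 67), (524, 67), (524, 67) ✓
Name=N: rows 5, 11 → {Manager,EmpID} takes values {(523, 76), (514, 68)} — violation
Two rows agree on Name but differ on {Manager, EmpID}, so Name → {Manager, EmpID} does not hold.

No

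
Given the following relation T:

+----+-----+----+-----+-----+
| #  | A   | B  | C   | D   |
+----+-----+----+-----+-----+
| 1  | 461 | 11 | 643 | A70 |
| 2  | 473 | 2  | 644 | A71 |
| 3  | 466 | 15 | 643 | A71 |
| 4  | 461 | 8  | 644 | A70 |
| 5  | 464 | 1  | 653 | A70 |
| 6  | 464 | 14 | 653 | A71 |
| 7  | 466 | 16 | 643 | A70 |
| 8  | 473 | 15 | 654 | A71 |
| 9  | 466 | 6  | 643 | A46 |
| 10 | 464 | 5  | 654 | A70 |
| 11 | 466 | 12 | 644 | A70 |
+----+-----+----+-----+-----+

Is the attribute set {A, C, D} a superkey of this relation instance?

All 11 rows have distinct {A, C, D} values, so {A, C, D} → (all attributes) holds and {A, C, D} is a superkey.

Yes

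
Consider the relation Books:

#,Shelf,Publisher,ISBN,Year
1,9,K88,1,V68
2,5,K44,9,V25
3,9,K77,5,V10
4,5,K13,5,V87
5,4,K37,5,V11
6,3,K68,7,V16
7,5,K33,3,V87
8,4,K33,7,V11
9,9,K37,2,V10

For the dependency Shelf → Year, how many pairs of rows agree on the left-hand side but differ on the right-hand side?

4

Shelf=9: violating pairs (1,3), (1,9) — 2 pairs.
Shelf=5: violating pairs (2,4), (2,7) — 2 pairs.
Shelf=4: all 2 rows agree on Year — 0 pairs.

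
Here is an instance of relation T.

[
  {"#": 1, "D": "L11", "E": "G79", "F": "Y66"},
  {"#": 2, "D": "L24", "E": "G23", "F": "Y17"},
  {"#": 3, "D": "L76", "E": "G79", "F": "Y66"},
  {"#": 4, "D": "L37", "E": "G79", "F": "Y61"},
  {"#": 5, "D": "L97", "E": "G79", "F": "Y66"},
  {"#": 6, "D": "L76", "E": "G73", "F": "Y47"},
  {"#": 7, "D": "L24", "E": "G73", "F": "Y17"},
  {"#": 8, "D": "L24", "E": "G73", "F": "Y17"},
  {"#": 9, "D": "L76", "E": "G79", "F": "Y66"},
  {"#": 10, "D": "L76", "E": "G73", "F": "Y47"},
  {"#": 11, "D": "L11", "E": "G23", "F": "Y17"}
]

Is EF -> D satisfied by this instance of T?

(E=G79, F=Y66): rows 1, 3, 5, 9 → D takes values {L11, L76, L97} — violation
(E=G23, F=Y17): rows 2, 11 → D takes values {L24, L11} — violation
(E=G79, F=Y61): row 4 → D = L37 ✓
(E=G73, F=Y47): rows 6, 10 → D = L76, L76 ✓
(E=G73, F=Y17): rows 7, 8 → D = L24, L24 ✓
Two rows agree on EF but differ on D, so EF -> D does not hold.

No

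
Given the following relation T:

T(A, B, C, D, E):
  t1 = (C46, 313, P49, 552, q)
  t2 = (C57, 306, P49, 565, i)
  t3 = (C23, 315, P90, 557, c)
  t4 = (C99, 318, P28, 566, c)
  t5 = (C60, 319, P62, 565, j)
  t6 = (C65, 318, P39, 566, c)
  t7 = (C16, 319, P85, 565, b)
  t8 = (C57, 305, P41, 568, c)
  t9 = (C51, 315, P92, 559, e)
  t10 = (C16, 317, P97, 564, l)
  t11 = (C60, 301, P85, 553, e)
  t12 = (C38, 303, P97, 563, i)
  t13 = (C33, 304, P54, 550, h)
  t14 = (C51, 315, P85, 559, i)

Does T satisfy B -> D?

No

B=313: row 1 → D = 552 ✓
B=306: row 2 → D = 565 ✓
B=315: rows 3, 9, 14 → D takes values {557, 559} — violation
B=318: rows 4, 6 → D = 566, 566 ✓
B=319: rows 5, 7 → D = 565, 565 ✓
B=305: row 8 → D = 568 ✓
B=317: row 10 → D = 564 ✓
B=301: row 11 → D = 553 ✓
B=303: row 12 → D = 563 ✓
B=304: row 13 → D = 550 ✓
Two rows agree on B but differ on D, so B -> D does not hold.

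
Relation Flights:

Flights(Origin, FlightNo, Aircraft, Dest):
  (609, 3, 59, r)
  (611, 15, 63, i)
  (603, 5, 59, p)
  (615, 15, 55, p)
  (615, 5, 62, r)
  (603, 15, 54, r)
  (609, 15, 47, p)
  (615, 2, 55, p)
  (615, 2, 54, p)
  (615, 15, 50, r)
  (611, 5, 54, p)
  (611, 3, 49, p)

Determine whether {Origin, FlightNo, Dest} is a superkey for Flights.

No

Two distinct rows share (Origin=615, FlightNo=2, Dest=p), so {Origin, FlightNo, Dest} does not determine every attribute — not a superkey.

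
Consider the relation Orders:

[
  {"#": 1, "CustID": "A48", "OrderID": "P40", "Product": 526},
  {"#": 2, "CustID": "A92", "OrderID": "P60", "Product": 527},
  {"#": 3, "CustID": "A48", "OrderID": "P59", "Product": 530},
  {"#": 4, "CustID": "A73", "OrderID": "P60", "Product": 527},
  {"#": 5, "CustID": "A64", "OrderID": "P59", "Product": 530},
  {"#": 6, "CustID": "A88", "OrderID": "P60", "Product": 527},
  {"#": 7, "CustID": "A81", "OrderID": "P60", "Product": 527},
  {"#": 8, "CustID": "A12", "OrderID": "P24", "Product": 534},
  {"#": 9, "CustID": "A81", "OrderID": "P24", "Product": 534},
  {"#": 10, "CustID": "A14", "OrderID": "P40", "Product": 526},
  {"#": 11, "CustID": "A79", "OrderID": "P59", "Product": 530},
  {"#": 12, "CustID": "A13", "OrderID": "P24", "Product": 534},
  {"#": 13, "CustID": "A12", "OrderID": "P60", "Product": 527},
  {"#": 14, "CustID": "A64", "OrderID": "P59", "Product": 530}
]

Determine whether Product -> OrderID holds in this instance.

Yes

Product=526: rows 1, 10 → OrderID = P40, P40 ✓
Product=527: rows 2, 4, 6, 7, 13 → OrderID = P60, P60, P60, P60, P60 ✓
Product=530: rows 3, 5, 11, 14 → OrderID = P59, P59, P59, P59 ✓
Product=534: rows 8, 9, 12 → OrderID = P24, P24, P24 ✓
Every Product value is associated with a single OrderID value, so Product -> OrderID holds.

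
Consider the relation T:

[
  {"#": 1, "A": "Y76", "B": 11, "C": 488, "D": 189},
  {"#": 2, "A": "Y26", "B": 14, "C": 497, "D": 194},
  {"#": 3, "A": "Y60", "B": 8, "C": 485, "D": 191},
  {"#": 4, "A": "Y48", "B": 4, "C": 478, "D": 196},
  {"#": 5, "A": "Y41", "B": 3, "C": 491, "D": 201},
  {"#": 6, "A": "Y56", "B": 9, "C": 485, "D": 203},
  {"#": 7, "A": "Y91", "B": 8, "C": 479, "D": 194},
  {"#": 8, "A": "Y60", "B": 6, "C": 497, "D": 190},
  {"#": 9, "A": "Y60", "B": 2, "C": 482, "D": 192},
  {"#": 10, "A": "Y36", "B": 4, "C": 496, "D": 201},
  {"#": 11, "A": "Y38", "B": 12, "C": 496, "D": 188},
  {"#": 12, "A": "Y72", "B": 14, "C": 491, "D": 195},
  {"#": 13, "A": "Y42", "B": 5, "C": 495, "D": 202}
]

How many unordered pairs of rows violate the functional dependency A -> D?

3

A=Y60: violating pairs (3,8), (3,9), (8,9) — 3 pairs.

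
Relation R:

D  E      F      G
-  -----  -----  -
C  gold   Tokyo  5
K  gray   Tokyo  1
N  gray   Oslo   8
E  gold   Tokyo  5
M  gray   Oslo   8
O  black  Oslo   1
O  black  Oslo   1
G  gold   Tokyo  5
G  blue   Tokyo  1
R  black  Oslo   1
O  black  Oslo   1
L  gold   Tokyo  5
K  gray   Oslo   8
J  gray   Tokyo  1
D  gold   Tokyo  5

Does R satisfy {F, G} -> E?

(F=Tokyo, G=5): 5 rows → E = gold, gold, gold, gold, gold ✓
(F=Tokyo, G=1): 3 rows → E takes values {gray, blue} — violation
(F=Oslo, G=8): 3 rows → E = gray, gray, gray ✓
(F=Oslo, G=1): 4 rows → E = black, black, black, black ✓
Two rows agree on {F, G} but differ on E, so {F, G} -> E does not hold.

No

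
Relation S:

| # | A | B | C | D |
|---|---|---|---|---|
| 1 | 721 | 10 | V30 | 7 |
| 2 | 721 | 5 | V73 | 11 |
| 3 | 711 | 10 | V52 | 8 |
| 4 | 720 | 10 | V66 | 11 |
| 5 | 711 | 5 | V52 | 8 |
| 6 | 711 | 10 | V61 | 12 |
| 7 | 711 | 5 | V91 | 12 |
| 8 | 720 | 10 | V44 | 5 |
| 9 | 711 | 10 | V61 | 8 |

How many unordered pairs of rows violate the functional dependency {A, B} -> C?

4

(A=711, B=10): violating pairs (3,6), (3,9) — 2 pairs.
(A=720, B=10): violating pairs (4,8) — 1 pair.
(A=711, B=5): violating pairs (5,7) — 1 pair.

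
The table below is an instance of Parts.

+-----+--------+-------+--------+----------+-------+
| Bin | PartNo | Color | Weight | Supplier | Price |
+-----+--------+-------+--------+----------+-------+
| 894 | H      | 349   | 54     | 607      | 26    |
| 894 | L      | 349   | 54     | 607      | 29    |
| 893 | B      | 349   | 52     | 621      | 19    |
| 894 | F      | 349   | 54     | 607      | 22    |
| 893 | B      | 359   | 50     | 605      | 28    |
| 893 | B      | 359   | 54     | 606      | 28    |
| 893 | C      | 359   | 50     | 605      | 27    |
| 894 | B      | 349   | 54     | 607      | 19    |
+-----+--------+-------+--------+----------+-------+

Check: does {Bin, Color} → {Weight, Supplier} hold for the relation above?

No

(Bin=894, Color=349): 4 rows → {Weight,Supplier} = (54, 607), (54, 607), (54, 607), (54, 607) ✓
(Bin=893, Color=349): 1 row → {Weight,Supplier} = (52, 621) ✓
(Bin=893, Color=359): 3 rows → {Weight,Supplier} takes values {(50, 605), (54, 606)} — violation
Two rows agree on {Bin, Color} but differ on {Weight, Supplier}, so {Bin, Color} → {Weight, Supplier} does not hold.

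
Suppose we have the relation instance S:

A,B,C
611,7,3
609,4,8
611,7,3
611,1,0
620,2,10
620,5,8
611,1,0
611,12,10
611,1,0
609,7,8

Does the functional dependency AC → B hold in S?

No

(A=611, C=3): 2 rows → B = 7, 7 ✓
(A=609, C=8): 2 rows → B takes values {4, 7} — violation
(A=611, C=0): 3 rows → B = 1, 1, 1 ✓
(A=620, C=10): 1 row → B = 2 ✓
(A=620, C=8): 1 row → B = 5 ✓
(A=611, C=10): 1 row → B = 12 ✓
Two rows agree on AC but differ on B, so AC → B does not hold.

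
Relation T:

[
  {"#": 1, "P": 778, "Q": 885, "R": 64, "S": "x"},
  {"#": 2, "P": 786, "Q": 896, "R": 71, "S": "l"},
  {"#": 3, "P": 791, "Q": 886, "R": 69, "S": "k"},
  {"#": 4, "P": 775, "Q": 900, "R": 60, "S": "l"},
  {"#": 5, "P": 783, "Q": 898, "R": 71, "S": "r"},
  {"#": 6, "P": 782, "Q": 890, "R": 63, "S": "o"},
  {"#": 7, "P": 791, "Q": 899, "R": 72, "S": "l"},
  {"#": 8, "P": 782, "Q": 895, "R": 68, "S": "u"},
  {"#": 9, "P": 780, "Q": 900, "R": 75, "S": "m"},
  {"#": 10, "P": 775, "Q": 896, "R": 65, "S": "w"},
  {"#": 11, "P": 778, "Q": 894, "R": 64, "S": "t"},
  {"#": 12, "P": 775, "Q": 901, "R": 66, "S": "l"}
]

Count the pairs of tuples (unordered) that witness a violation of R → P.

1

R=64: all 2 rows agree on P — 0 pairs.
R=71: violating pairs (2,5) — 1 pair.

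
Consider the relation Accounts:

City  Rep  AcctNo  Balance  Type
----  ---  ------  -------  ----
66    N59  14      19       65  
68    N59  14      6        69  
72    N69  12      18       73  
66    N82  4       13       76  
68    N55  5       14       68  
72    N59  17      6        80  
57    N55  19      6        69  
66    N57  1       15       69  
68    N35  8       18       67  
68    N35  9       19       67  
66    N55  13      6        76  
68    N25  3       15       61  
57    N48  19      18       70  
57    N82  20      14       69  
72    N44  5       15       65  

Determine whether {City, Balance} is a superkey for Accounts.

Yes

All 15 rows have distinct {City, Balance} values, so {City, Balance} → (all attributes) holds and {City, Balance} is a superkey.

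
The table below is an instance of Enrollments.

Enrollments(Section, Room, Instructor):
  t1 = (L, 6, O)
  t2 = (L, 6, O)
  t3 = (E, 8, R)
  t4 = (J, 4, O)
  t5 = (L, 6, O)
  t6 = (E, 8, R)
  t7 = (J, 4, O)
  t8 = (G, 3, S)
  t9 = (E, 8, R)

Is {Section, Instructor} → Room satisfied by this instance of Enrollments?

(Section=L, Instructor=O): rows 1, 2, 5 → Room = 6, 6, 6 ✓
(Section=E, Instructor=R): rows 3, 6, 9 → Room = 8, 8, 8 ✓
(Section=J, Instructor=O): rows 4, 7 → Room = 4, 4 ✓
(Section=G, Instructor=S): row 8 → Room = 3 ✓
Every {Section, Instructor} value is associated with a single Room value, so {Section, Instructor} → Room holds.

Yes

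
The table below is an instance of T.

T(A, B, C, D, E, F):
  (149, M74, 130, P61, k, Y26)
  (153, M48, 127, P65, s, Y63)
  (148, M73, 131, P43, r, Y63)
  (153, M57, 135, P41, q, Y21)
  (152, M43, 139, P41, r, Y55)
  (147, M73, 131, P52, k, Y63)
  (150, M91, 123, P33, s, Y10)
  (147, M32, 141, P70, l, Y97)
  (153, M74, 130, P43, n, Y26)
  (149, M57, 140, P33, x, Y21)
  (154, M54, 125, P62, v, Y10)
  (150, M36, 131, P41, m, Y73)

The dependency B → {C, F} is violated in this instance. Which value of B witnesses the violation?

M57

B=M74: 2 rows → {C,F} = (130, Y26), (130, Y26) ✓
B=M48: 1 row → {C,F} = (127, Y63) ✓
B=M73: 2 rows → {C,F} = (131, Y63), (131, Y63) ✓
B=M57: 2 rows → {C,F} takes values {(135, Y21), (140, Y21)} — violation
B=M43: 1 row → {C,F} = (139, Y55) ✓
B=M91: 1 row → {C,F} = (123, Y10) ✓
B=M32: 1 row → {C,F} = (141, Y97) ✓
B=M54: 1 row → {C,F} = (125, Y10) ✓
B=M36: 1 row → {C,F} = (131, Y73) ✓
The only B value with inconsistent RHS is B=M57.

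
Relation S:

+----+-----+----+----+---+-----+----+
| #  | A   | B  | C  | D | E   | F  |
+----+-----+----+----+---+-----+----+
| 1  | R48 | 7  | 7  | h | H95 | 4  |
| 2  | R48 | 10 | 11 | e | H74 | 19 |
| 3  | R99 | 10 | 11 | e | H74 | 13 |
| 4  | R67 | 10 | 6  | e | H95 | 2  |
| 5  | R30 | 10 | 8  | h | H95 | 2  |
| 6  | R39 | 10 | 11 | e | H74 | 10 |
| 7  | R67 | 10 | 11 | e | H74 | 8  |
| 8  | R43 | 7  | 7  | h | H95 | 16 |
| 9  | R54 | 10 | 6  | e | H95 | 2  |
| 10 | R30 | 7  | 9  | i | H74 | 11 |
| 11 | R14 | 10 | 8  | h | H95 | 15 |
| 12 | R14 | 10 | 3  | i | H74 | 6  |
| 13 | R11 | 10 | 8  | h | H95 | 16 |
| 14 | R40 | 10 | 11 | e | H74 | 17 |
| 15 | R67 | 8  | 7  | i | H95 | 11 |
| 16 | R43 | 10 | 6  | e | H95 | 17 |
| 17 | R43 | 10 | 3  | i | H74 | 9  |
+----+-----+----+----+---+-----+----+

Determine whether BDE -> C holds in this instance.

Yes

(B=7, D=h, E=H95): rows 1, 8 → C = 7, 7 ✓
(B=10, D=e, E=H74): rows 2, 3, 6, 7, 14 → C = 11, 11, 11, 11, 11 ✓
(B=10, D=e, E=H95): rows 4, 9, 16 → C = 6, 6, 6 ✓
(B=10, D=h, E=H95): rows 5, 11, 13 → C = 8, 8, 8 ✓
(B=7, D=i, E=H74): row 10 → C = 9 ✓
(B=10, D=i, E=H74): rows 12, 17 → C = 3, 3 ✓
(B=8, D=i, E=H95): row 15 → C = 7 ✓
Every BDE value is associated with a single C value, so BDE -> C holds.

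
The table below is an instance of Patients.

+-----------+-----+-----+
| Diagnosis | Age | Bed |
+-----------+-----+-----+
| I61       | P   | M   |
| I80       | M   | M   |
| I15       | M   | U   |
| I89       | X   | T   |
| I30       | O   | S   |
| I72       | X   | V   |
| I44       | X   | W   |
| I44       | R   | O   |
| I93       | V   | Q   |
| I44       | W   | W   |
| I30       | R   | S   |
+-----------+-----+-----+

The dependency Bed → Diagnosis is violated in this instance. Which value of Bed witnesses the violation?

Bed=M: 2 rows → Diagnosis takes values {I61, I80} — violation
Bed=U: 1 row → Diagnosis = I15 ✓
Bed=T: 1 row → Diagnosis = I89 ✓
Bed=S: 2 rows → Diagnosis = I30, I30 ✓
Bed=V: 1 row → Diagnosis = I72 ✓
Bed=W: 2 rows → Diagnosis = I44, I44 ✓
Bed=O: 1 row → Diagnosis = I44 ✓
Bed=Q: 1 row → Diagnosis = I93 ✓
The only Bed value with inconsistent Diagnosis is Bed=M.

M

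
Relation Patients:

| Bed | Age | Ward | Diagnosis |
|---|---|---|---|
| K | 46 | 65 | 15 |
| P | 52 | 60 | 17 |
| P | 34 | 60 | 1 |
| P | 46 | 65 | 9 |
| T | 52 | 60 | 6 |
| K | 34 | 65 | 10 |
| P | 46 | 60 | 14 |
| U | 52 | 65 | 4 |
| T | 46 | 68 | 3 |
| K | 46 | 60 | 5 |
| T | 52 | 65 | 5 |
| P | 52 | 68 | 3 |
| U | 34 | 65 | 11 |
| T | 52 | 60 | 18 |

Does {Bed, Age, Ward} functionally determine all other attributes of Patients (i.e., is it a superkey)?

Two distinct rows share (Bed=T, Age=52, Ward=60), so {Bed, Age, Ward} does not determine every attribute — not a superkey.

No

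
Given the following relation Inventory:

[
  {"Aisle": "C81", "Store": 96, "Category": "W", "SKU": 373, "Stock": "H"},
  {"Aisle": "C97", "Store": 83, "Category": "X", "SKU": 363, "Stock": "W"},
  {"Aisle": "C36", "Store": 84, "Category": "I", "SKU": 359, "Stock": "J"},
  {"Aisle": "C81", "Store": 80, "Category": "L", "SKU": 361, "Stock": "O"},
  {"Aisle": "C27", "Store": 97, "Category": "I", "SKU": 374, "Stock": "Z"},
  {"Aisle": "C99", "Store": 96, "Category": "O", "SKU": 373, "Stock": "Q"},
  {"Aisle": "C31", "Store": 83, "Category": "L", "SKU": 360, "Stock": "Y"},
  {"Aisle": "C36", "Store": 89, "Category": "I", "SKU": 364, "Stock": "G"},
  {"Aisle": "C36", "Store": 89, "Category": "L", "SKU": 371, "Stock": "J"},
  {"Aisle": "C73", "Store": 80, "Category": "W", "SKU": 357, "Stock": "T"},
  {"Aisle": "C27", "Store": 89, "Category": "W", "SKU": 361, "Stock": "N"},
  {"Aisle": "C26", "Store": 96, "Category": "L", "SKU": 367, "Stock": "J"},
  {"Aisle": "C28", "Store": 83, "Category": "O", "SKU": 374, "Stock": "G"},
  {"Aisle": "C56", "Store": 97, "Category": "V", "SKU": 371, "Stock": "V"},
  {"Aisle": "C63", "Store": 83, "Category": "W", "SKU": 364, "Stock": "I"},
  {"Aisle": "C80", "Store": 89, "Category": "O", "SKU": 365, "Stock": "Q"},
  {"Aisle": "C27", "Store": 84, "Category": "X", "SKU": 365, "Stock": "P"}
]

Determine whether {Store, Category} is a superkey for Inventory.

All 17 rows have distinct {Store, Category} values, so {Store, Category} → (all attributes) holds and {Store, Category} is a superkey.

Yes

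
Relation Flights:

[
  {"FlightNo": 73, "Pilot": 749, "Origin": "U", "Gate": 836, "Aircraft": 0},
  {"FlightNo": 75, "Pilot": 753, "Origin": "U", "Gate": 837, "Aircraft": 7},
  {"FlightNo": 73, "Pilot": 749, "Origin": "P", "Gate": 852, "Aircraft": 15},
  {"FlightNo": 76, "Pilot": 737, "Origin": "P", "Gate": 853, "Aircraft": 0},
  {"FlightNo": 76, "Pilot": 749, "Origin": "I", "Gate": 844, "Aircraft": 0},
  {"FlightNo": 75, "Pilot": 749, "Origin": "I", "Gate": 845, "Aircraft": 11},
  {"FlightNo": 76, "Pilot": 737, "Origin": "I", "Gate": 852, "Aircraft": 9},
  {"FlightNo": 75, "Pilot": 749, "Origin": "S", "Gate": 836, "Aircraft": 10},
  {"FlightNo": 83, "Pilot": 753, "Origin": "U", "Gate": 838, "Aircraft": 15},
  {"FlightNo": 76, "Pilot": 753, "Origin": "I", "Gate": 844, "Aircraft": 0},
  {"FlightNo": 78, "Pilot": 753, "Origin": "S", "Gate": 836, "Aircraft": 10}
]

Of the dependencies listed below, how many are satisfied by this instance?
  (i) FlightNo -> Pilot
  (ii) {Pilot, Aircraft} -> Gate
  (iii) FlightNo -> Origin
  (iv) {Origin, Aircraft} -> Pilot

(i) FlightNo -> Pilot: FlightNo=75: 3 rows → Pilot takes values {753, 749} — violation; FlightNo=76: 4 rows → Pilot takes values {737, 749, 753} — violation — fails.
(ii) {Pilot, Aircraft} -> Gate: (Pilot=749, Aircraft=0): 2 rows → Gate takes values {836, 844} — violation — fails.
(iii) FlightNo -> Origin: FlightNo=73: 2 rows → Origin takes values {U, P} — violation; FlightNo=75: 3 rows → Origin takes values {U, I, S} — violation; FlightNo=76: 4 rows → Origin takes values {P, I} — violation — fails.
(iv) {Origin, Aircraft} -> Pilot: (Origin=I, Aircraft=0): 2 rows → Pilot takes values {749, 753} — violation; (Origin=S, Aircraft=10): 2 rows → Pilot takes values {749, 753} — violation — fails.
None of the 4 dependencies hold.

0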